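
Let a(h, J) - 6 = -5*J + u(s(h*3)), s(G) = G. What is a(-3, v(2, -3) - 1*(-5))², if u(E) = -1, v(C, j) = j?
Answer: 25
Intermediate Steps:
a(h, J) = 5 - 5*J (a(h, J) = 6 + (-5*J - 1) = 6 + (-1 - 5*J) = 5 - 5*J)
a(-3, v(2, -3) - 1*(-5))² = (5 - 5*(-3 - 1*(-5)))² = (5 - 5*(-3 + 5))² = (5 - 5*2)² = (5 - 10)² = (-5)² = 25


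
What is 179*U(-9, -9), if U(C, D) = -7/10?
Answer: -1253/10 ≈ -125.30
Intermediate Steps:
U(C, D) = -7/10 (U(C, D) = -7*⅒ = -7/10)
179*U(-9, -9) = 179*(-7/10) = -1253/10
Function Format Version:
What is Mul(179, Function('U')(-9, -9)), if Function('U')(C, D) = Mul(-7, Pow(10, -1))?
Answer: Rational(-1253, 10) ≈ -125.30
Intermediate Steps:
Function('U')(C, D) = Rational(-7, 10) (Function('U')(C, D) = Mul(-7, Rational(1, 10)) = Rational(-7, 10))
Mul(179, Function('U')(-9, -9)) = Mul(179, Rational(-7, 10)) = Rational(-1253, 10)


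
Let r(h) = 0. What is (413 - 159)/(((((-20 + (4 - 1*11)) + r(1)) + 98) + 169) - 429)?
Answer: -254/189 ≈ -1.3439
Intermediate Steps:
(413 - 159)/(((((-20 + (4 - 1*11)) + r(1)) + 98) + 169) - 429) = (413 - 159)/(((((-20 + (4 - 1*11)) + 0) + 98) + 169) - 429) = 254/(((((-20 + (4 - 11)) + 0) + 98) + 169) - 429) = 254/(((((-20 - 7) + 0) + 98) + 169) - 429) = 254/((((-27 + 0) + 98) + 169) - 429) = 254/(((-27 + 98) + 169) - 429) = 254/((71 + 169) - 429) = 254/(240 - 429) = 254/(-189) = 254*(-1/189) = -254/189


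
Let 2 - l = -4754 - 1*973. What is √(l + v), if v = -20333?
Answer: 2*I*√3651 ≈ 120.85*I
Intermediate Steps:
l = 5729 (l = 2 - (-4754 - 1*973) = 2 - (-4754 - 973) = 2 - 1*(-5727) = 2 + 5727 = 5729)
√(l + v) = √(5729 - 20333) = √(-14604) = 2*I*√3651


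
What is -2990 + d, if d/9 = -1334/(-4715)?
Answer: -612428/205 ≈ -2987.5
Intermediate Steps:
d = 522/205 (d = 9*(-1334/(-4715)) = 9*(-1334*(-1/4715)) = 9*(58/205) = 522/205 ≈ 2.5463)
-2990 + d = -2990 + 522/205 = -612428/205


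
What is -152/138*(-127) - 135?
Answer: 337/69 ≈ 4.8841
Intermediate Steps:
-152/138*(-127) - 135 = -152*1/138*(-127) - 135 = -76/69*(-127) - 135 = 9652/69 - 135 = 337/69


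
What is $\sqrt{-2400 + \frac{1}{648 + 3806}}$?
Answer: $\frac{i \sqrt{47611473946}}{4454} \approx 48.99 i$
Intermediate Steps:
$\sqrt{-2400 + \frac{1}{648 + 3806}} = \sqrt{-2400 + \frac{1}{4454}} = \sqrt{- \frac{10689599}{4454}} = \frac{i \sqrt{47611473946}}{4454}$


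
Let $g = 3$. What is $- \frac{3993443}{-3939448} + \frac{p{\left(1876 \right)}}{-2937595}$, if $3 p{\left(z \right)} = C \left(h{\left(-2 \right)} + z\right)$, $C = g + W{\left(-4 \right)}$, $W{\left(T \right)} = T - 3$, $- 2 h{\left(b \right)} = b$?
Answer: $\frac{35222931944339}{34717508242680} \approx 1.0146$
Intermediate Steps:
$h{\left(b \right)} = - \frac{b}{2}$
$W{\left(T \right)} = -3 + T$
$C = -4$ ($C = 3 - 7 = -4$)
$p{\left(z \right)} = - \frac{4}{3} - \frac{4 z}{3}$ ($p{\left(z \right)} = \frac{\left(-4\right) \left(\left(- \frac{1}{2}\right) \left(-2\right) + z\right)}{3} = \frac{\left(-4\right) \left(1 + z\right)}{3} = \frac{-4 - 4 z}{3} = - \frac{4}{3} - \frac{4 z}{3}$)
$- \frac{3993443}{-3939448} + \frac{p{\left(1876 \right)}}{-2937595} = - \frac{3993443}{-3939448} + \frac{- \frac{4}{3} - \frac{7504}{3}}{-2937595} = \left(-3993443\right) \left(- \frac{1}{3939448}\right) + \left(- \frac{4}{3} - \frac{7504}{3}\right) \left(- \frac{1}{2937595}\right) = \frac{3993443}{3939448} - - \frac{7508}{8812785} = \frac{3993443}{3939448} + \frac{7508}{8812785} = \frac{35222931944339}{34717508242680}$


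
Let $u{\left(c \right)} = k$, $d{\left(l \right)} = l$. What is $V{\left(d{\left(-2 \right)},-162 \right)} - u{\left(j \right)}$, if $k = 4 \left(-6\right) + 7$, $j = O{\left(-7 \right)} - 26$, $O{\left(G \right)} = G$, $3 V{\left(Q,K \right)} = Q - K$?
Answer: $\frac{211}{3} \approx 70.333$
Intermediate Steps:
$V{\left(Q,K \right)} = - \frac{K}{3} + \frac{Q}{3}$ ($V{\left(Q,K \right)} = \frac{Q - K}{3} = - \frac{K}{3} + \frac{Q}{3}$)
$j = -33$ ($j = -7 - 26 = -33$)
$k = -17$ ($k = -24 + 7 = -17$)
$u{\left(c \right)} = -17$
$V{\left(d{\left(-2 \right)},-162 \right)} - u{\left(j \right)} = \left(\left(- \frac{1}{3}\right) \left(-162\right) + \frac{1}{3} \left(-2\right)\right) - -17 = \left(54 - \frac{2}{3}\right) + 17 = \frac{160}{3} + 17 = \frac{211}{3}$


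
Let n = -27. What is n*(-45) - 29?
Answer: 1186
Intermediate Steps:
n*(-45) - 29 = -27*(-45) - 29 = 1215 - 29 = 1186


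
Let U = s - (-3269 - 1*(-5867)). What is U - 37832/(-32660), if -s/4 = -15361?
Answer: 480487048/8165 ≈ 58847.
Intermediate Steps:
s = 61444 (s = -4*(-15361) = 61444)
U = 58846 (U = 61444 - (-3269 - 1*(-5867)) = 61444 - (-3269 + 5867) = 61444 - 1*2598 = 61444 - 2598 = 58846)
U - 37832/(-32660) = 58846 - 37832/(-32660) = 58846 - 37832*(-1)/32660 = 58846 - 1*(-9458/8165) = 58846 + 9458/8165 = 480487048/8165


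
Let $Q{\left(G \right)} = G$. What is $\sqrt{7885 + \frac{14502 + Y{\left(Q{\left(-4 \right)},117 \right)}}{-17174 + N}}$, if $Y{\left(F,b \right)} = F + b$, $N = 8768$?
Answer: $\frac{\sqrt{61893093130}}{2802} \approx 88.788$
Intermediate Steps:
$\sqrt{7885 + \frac{14502 + Y{\left(Q{\left(-4 \right)},117 \right)}}{-17174 + N}} = \sqrt{7885 + \frac{14502 + \left(-4 + 117\right)}{-17174 + 8768}} = \sqrt{7885 + \frac{14502 + 113}{-8406}} = \sqrt{7885 + 14615 \left(- \frac{1}{8406}\right)} = \sqrt{7885 - \frac{14615}{8406}} = \sqrt{\frac{66266695}{8406}} = \frac{\sqrt{61893093130}}{2802}$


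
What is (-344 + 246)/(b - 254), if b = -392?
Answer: 49/323 ≈ 0.15170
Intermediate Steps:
(-344 + 246)/(b - 254) = (-344 + 246)/(-392 - 254) = -98/(-646) = -98*(-1/646) = 49/323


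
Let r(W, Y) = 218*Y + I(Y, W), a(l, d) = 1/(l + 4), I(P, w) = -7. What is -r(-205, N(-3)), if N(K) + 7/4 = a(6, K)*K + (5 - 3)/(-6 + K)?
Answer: 45211/90 ≈ 502.34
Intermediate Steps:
a(l, d) = 1/(4 + l)
N(K) = -7/4 + 2/(-6 + K) + K/10 (N(K) = -7/4 + (K/(4 + 6) + (5 - 3)/(-6 + K)) = -7/4 + (K/10 + 2/(-6 + K)) = -7/4 + (2/(-6 + K) + K/10) = -7/4 + 2/(-6 + K) + K/10)
r(W, Y) = -7 + 218*Y (r(W, Y) = 218*Y - 7 = -7 + 218*Y)
-r(-205, N(-3)) = -(-7 + 218*((250 - 47*(-3) + 2*(-3)²)/(20*(-6 - 3)))) = -(-7 + 218*((1/20)*(250 + 141 + 2*9)/(-9))) = -(-7 + 218*((1/20)*(-⅑)*(250 + 141 + 18))) = -(-7 + 218*((1/20)*(-⅑)*409)) = -(-7 + 218*(-409/180)) = -(-7 - 44581/90) = -1*(-45211/90) = 45211/90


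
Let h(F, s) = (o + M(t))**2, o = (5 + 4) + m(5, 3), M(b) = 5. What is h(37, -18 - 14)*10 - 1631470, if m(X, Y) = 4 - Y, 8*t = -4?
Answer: -1629220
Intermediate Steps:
t = -1/2 (t = (1/8)*(-4) = -1/2 ≈ -0.50000)
o = 10 (o = (5 + 4) + (4 - 1*3) = 9 + (4 - 3) = 9 + 1 = 10)
h(F, s) = 225 (h(F, s) = (10 + 5)**2 = 15**2 = 225)
h(37, -18 - 14)*10 - 1631470 = 225*10 - 1631470 = 2250 - 1631470 = -1629220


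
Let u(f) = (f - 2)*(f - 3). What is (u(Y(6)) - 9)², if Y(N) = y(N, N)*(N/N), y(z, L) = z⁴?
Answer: 2799374035689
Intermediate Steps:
Y(N) = N⁴ (Y(N) = N⁴*(N/N) = N⁴*1 = N⁴)
u(f) = (-3 + f)*(-2 + f) (u(f) = (-2 + f)*(-3 + f) = (-3 + f)*(-2 + f))
(u(Y(6)) - 9)² = ((6 + (6⁴)² - 5*6⁴) - 9)² = ((6 + 1296² - 5*1296) - 9)² = ((6 + 1679616 - 6480) - 9)² = (1673142 - 9)² = 1673133² = 2799374035689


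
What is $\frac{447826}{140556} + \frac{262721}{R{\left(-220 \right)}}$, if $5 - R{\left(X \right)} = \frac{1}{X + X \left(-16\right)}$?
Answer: $\frac{60933265585987}{1159516722} \approx 52551.0$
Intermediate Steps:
$R{\left(X \right)} = 5 + \frac{1}{15 X}$ ($R{\left(X \right)} = 5 - \frac{1}{X + X \left(-16\right)} = 5 - \frac{1}{X - 16 X} = 5 - \frac{1}{\left(-15\right) X} = 5 - - \frac{1}{15 X} = 5 + \frac{1}{15 X}$)
$\frac{447826}{140556} + \frac{262721}{R{\left(-220 \right)}} = \frac{447826}{140556} + \frac{262721}{5 + \frac{1}{15 \left(-220\right)}} = 447826 \cdot \frac{1}{140556} + \frac{262721}{5 + \frac{1}{15} \left(- \frac{1}{220}\right)} = \frac{223913}{70278} + \frac{262721}{5 - \frac{1}{3300}} = \frac{223913}{70278} + \frac{262721}{\frac{16499}{3300}} = \frac{223913}{70278} + 262721 \cdot \frac{3300}{16499} = \frac{223913}{70278} + \frac{866979300}{16499} = \frac{60933265585987}{1159516722}$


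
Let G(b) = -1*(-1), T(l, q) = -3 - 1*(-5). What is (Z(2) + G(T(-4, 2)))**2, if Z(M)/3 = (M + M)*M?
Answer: 625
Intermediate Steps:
Z(M) = 6*M**2 (Z(M) = 3*((M + M)*M) = 3*((2*M)*M) = 3*(2*M**2) = 6*M**2)
T(l, q) = 2 (T(l, q) = -3 + 5 = 2)
G(b) = 1
(Z(2) + G(T(-4, 2)))**2 = (6*2**2 + 1)**2 = (6*4 + 1)**2 = (24 + 1)**2 = 25**2 = 625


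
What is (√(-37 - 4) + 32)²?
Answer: (32 + I*√41)² ≈ 983.0 + 409.8*I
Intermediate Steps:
(√(-37 - 4) + 32)² = (√(-41) + 32)² = (I*√41 + 32)² = (32 + I*√41)²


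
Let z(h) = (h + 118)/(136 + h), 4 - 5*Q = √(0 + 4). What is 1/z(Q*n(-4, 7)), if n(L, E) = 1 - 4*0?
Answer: 341/296 ≈ 1.1520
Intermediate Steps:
n(L, E) = 1 (n(L, E) = 1 + 0 = 1)
Q = ⅖ (Q = ⅘ - √(0 + 4)/5 = ⅘ - √4/5 = ⅘ - ⅕*2 = ⅘ - ⅖ = ⅖ ≈ 0.40000)
z(h) = (118 + h)/(136 + h)
1/z(Q*n(-4, 7)) = 1/((118 + (⅖)*1)/(136 + (⅖)*1)) = 1/((118 + ⅖)/(136 + ⅖)) = 1/((592/5)/(682/5)) = 1/((5/682)*(592/5)) = 1/(296/341) = 341/296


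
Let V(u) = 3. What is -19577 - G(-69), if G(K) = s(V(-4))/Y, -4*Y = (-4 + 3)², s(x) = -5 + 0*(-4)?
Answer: -19597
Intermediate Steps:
s(x) = -5 (s(x) = -5 + 0 = -5)
Y = -¼ (Y = -(-4 + 3)²/4 = -¼*(-1)² = -¼*1 = -¼ ≈ -0.25000)
G(K) = 20 (G(K) = -5/(-¼) = -5*(-4) = 20)
-19577 - G(-69) = -19577 - 1*20 = -19577 - 20 = -19597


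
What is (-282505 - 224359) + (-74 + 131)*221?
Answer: -494267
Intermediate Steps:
(-282505 - 224359) + (-74 + 131)*221 = -506864 + 57*221 = -506864 + 12597 = -494267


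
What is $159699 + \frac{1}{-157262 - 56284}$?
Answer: $\frac{34103082653}{213546} \approx 1.597 \cdot 10^{5}$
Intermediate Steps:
$159699 + \frac{1}{-157262 - 56284} = 159699 + \frac{1}{-213546} = 159699 - \frac{1}{213546} = \frac{34103082653}{213546}$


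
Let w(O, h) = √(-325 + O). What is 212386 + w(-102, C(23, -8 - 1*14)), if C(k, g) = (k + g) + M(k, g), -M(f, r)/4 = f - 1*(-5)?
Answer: 212386 + I*√427 ≈ 2.1239e+5 + 20.664*I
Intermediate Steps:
M(f, r) = -20 - 4*f (M(f, r) = -4*(f - 1*(-5)) = -4*(f + 5) = -4*(5 + f) = -20 - 4*f)
C(k, g) = -20 + g - 3*k (C(k, g) = (k + g) + (-20 - 4*k) = (g + k) + (-20 - 4*k) = -20 + g - 3*k)
212386 + w(-102, C(23, -8 - 1*14)) = 212386 + √(-325 - 102) = 212386 + √(-427) = 212386 + I*√427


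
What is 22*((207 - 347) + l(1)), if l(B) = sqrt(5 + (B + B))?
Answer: -3080 + 22*sqrt(7) ≈ -3021.8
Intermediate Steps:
l(B) = sqrt(5 + 2*B)
22*((207 - 347) + l(1)) = 22*((207 - 347) + sqrt(5 + 2*1)) = 22*(-140 + sqrt(5 + 2)) = 22*(-140 + sqrt(7)) = -3080 + 22*sqrt(7)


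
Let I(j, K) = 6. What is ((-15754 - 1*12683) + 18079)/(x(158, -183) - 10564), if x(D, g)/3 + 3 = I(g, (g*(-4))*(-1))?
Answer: 10358/10555 ≈ 0.98134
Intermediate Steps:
x(D, g) = 9 (x(D, g) = -9 + 3*6 = -9 + 18 = 9)
((-15754 - 1*12683) + 18079)/(x(158, -183) - 10564) = ((-15754 - 1*12683) + 18079)/(9 - 10564) = ((-15754 - 12683) + 18079)/(-10555) = (-28437 + 18079)*(-1/10555) = -10358*(-1/10555) = 10358/10555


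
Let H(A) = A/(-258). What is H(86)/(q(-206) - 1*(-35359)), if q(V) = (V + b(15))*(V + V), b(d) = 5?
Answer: -1/354513 ≈ -2.8208e-6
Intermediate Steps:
H(A) = -A/258 (H(A) = A*(-1/258) = -A/258)
q(V) = 2*V*(5 + V) (q(V) = (V + 5)*(V + V) = (5 + V)*(2*V) = 2*V*(5 + V))
H(86)/(q(-206) - 1*(-35359)) = (-1/258*86)/(2*(-206)*(5 - 206) - 1*(-35359)) = -1/(3*(2*(-206)*(-201) + 35359)) = -1/(3*(82812 + 35359)) = -1/3/118171 = -1/3*1/118171 = -1/354513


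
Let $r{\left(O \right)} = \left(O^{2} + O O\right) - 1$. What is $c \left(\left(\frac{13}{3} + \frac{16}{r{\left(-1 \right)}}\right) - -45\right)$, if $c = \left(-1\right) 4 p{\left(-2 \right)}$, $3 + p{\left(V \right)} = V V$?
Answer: $- \frac{784}{3} \approx -261.33$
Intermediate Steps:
$r{\left(O \right)} = -1 + 2 O^{2}$ ($r{\left(O \right)} = \left(O^{2} + O^{2}\right) - 1 = 2 O^{2} - 1 = -1 + 2 O^{2}$)
$p{\left(V \right)} = -3 + V^{2}$ ($p{\left(V \right)} = -3 + V V = -3 + V^{2}$)
$c = -4$ ($c = \left(-1\right) 4 \left(-3 + \left(-2\right)^{2}\right) = - 4 \left(-3 + 4\right) = \left(-4\right) 1 = -4$)
$c \left(\left(\frac{13}{3} + \frac{16}{r{\left(-1 \right)}}\right) - -45\right) = - 4 \left(\left(\frac{13}{3} + \frac{16}{-1 + 2 \left(-1\right)^{2}}\right) - -45\right) = - 4 \left(\left(13 \cdot \frac{1}{3} + \frac{16}{-1 + 2 \cdot 1}\right) + 45\right) = - 4 \left(\left(\frac{13}{3} + \frac{16}{-1 + 2}\right) + 45\right) = - 4 \left(\left(\frac{13}{3} + \frac{16}{1}\right) + 45\right) = - 4 \left(\left(\frac{13}{3} + 16 \cdot 1\right) + 45\right) = - 4 \left(\left(\frac{13}{3} + 16\right) + 45\right) = - 4 \left(\frac{61}{3} + 45\right) = \left(-4\right) \frac{196}{3} = - \frac{784}{3}$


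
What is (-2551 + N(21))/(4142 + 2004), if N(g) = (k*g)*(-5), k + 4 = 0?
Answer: -2131/6146 ≈ -0.34673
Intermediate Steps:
k = -4 (k = -4 + 0 = -4)
N(g) = 20*g (N(g) = -4*g*(-5) = 20*g)
(-2551 + N(21))/(4142 + 2004) = (-2551 + 20*21)/(4142 + 2004) = (-2551 + 420)/6146 = -2131*1/6146 = -2131/6146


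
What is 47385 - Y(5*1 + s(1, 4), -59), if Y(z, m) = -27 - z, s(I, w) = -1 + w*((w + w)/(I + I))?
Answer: 47432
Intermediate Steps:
s(I, w) = -1 + w²/I (s(I, w) = -1 + w*((2*w)/((2*I))) = -1 + w*((2*w)*(1/(2*I))) = -1 + w*(w/I) = -1 + w²/I)
47385 - Y(5*1 + s(1, 4), -59) = 47385 - (-27 - (5*1 + (4² - 1*1)/1)) = 47385 - (-27 - (5 + 1*(16 - 1))) = 47385 - (-27 - (5 + 1*15)) = 47385 - (-27 - (5 + 15)) = 47385 - (-27 - 1*20) = 47385 - (-27 - 20) = 47385 - 1*(-47) = 47385 + 47 = 47432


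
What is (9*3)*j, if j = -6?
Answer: -162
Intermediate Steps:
(9*3)*j = (9*3)*(-6) = 27*(-6) = -162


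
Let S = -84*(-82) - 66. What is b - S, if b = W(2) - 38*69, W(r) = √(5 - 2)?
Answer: -9444 + √3 ≈ -9442.3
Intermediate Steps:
W(r) = √3
S = 6822 (S = 6888 - 66 = 6822)
b = -2622 + √3 (b = √3 - 38*69 = √3 - 2622 = -2622 + √3 ≈ -2620.3)
b - S = (-2622 + √3) - 1*6822 = (-2622 + √3) - 6822 = -9444 + √3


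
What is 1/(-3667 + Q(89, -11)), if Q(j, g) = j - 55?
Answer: -1/3633 ≈ -0.00027525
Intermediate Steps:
Q(j, g) = -55 + j
1/(-3667 + Q(89, -11)) = 1/(-3667 + (-55 + 89)) = 1/(-3667 + 34) = 1/(-3633) = -1/3633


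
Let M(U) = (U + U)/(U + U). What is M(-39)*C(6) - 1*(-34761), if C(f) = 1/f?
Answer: 208567/6 ≈ 34761.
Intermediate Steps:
M(U) = 1 (M(U) = (2*U)/((2*U)) = (2*U)*(1/(2*U)) = 1)
M(-39)*C(6) - 1*(-34761) = 1/6 - 1*(-34761) = 1*(⅙) + 34761 = ⅙ + 34761 = 208567/6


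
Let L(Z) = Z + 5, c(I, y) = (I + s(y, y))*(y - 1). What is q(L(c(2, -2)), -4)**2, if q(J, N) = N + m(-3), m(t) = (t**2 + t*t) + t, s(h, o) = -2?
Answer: 121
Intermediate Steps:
c(I, y) = (-1 + y)*(-2 + I) (c(I, y) = (I - 2)*(y - 1) = (-2 + I)*(-1 + y) = (-1 + y)*(-2 + I))
L(Z) = 5 + Z
m(t) = t + 2*t**2 (m(t) = (t**2 + t**2) + t = 2*t**2 + t = t + 2*t**2)
q(J, N) = 15 + N (q(J, N) = N - 3*(1 + 2*(-3)) = N - 3*(1 - 6) = N - 3*(-5) = N + 15 = 15 + N)
q(L(c(2, -2)), -4)**2 = (15 - 4)**2 = 11**2 = 121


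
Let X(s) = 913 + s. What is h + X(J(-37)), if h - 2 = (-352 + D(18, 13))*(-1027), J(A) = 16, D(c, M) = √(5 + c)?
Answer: 362435 - 1027*√23 ≈ 3.5751e+5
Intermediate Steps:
h = 361506 - 1027*√23 (h = 2 + (-352 + √(5 + 18))*(-1027) = 2 + (-352 + √23)*(-1027) = 2 + (361504 - 1027*√23) = 361506 - 1027*√23 ≈ 3.5658e+5)
h + X(J(-37)) = (361506 - 1027*√23) + (913 + 16) = (361506 - 1027*√23) + 929 = 362435 - 1027*√23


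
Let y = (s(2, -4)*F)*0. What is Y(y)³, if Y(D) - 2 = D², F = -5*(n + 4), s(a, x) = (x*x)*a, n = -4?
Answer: 8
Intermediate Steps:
s(a, x) = a*x² (s(a, x) = x²*a = a*x²)
F = 0 (F = -5*(-4 + 4) = -5*0 = 0)
y = 0 (y = ((2*(-4)²)*0)*0 = ((2*16)*0)*0 = (32*0)*0 = 0*0 = 0)
Y(D) = 2 + D²
Y(y)³ = (2 + 0²)³ = (2 + 0)³ = 2³ = 8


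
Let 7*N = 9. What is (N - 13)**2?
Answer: 6724/49 ≈ 137.22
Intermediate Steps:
N = 9/7 (N = (1/7)*9 = 9/7 ≈ 1.2857)
(N - 13)**2 = (9/7 - 13)**2 = (-82/7)**2 = 6724/49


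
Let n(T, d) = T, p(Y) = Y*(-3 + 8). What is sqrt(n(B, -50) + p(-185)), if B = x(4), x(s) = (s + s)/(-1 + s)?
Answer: I*sqrt(8301)/3 ≈ 30.37*I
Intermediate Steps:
x(s) = 2*s/(-1 + s) (x(s) = (2*s)/(-1 + s) = 2*s/(-1 + s))
B = 8/3 (B = 2*4/(-1 + 4) = 2*4/3 = 2*4*(1/3) = 8/3 ≈ 2.6667)
p(Y) = 5*Y (p(Y) = Y*5 = 5*Y)
sqrt(n(B, -50) + p(-185)) = sqrt(8/3 + 5*(-185)) = sqrt(8/3 - 925) = sqrt(-2767/3) = I*sqrt(8301)/3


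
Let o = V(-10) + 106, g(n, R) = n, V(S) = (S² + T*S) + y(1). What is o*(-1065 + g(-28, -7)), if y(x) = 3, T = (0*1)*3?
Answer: -228437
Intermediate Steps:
T = 0 (T = 0*3 = 0)
V(S) = 3 + S² (V(S) = (S² + 0*S) + 3 = (S² + 0) + 3 = S² + 3 = 3 + S²)
o = 209 (o = (3 + (-10)²) + 106 = (3 + 100) + 106 = 103 + 106 = 209)
o*(-1065 + g(-28, -7)) = 209*(-1065 - 28) = 209*(-1093) = -228437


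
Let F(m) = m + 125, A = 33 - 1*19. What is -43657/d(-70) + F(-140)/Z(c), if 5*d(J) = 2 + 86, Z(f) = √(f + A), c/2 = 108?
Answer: -218285/88 - 3*√230/46 ≈ -2481.5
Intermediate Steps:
c = 216 (c = 2*108 = 216)
A = 14 (A = 33 - 19 = 14)
F(m) = 125 + m
Z(f) = √(14 + f) (Z(f) = √(f + 14) = √(14 + f))
d(J) = 88/5 (d(J) = (2 + 86)/5 = (⅕)*88 = 88/5)
-43657/d(-70) + F(-140)/Z(c) = -43657/88/5 + (125 - 140)/(√(14 + 216)) = -43657*5/88 - 15*√230/230 = -218285/88 - 3*√230/46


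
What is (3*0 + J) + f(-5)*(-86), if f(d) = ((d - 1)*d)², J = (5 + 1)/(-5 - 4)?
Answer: -232202/3 ≈ -77401.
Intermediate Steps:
J = -⅔ (J = 6/(-9) = 6*(-⅑) = -⅔ ≈ -0.66667)
f(d) = d²*(-1 + d)² (f(d) = ((-1 + d)*d)² = (d*(-1 + d))² = d²*(-1 + d)²)
(3*0 + J) + f(-5)*(-86) = (3*0 - ⅔) + ((-5)²*(-1 - 5)²)*(-86) = (0 - ⅔) + (25*(-6)²)*(-86) = -⅔ + (25*36)*(-86) = -⅔ + 900*(-86) = -⅔ - 77400 = -232202/3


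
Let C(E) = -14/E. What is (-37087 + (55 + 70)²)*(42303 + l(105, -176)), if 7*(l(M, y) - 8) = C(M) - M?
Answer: -4538781716/5 ≈ -9.0776e+8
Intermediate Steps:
l(M, y) = 8 - 2/M - M/7 (l(M, y) = 8 + (-14/M - M)/7 = 8 + (-M - 14/M)/7 = 8 + (-2/M - M/7) = 8 - 2/M - M/7)
(-37087 + (55 + 70)²)*(42303 + l(105, -176)) = (-37087 + (55 + 70)²)*(42303 + (8 - 2/105 - ⅐*105)) = (-37087 + 125²)*(42303 + (8 - 2*1/105 - 15)) = (-37087 + 15625)*(42303 + (8 - 2/105 - 15)) = -21462*(42303 - 737/105) = -21462*4441078/105 = -4538781716/5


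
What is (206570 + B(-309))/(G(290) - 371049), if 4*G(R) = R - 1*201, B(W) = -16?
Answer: -826216/1484107 ≈ -0.55671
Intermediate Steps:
G(R) = -201/4 + R/4 (G(R) = (R - 1*201)/4 = (R - 201)/4 = (-201 + R)/4 = -201/4 + R/4)
(206570 + B(-309))/(G(290) - 371049) = (206570 - 16)/((-201/4 + (¼)*290) - 371049) = 206554/((-201/4 + 145/2) - 371049) = 206554/(89/4 - 371049) = 206554/(-1484107/4) = 206554*(-4/1484107) = -826216/1484107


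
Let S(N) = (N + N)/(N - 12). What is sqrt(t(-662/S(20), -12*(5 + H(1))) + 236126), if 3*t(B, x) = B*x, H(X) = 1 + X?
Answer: sqrt(5995830)/5 ≈ 489.73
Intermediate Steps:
S(N) = 2*N/(-12 + N) (S(N) = (2*N)/(-12 + N) = 2*N/(-12 + N))
t(B, x) = B*x/3 (t(B, x) = (B*x)/3 = B*x/3)
sqrt(t(-662/S(20), -12*(5 + H(1))) + 236126) = sqrt((-662/(2*20/(-12 + 20)))*(-12*(5 + (1 + 1)))/3 + 236126) = sqrt((-662/(2*20/8))*(-12*(5 + 2))/3 + 236126) = sqrt((-662/(2*20*(1/8)))*(-12*7)/3 + 236126) = sqrt((1/3)*(-662/5)*(-84) + 236126) = sqrt(18536/5 + 236126) = sqrt(1199166/5) = sqrt(5995830)/5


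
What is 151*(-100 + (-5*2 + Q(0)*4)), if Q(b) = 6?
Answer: -12986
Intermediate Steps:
151*(-100 + (-5*2 + Q(0)*4)) = 151*(-100 + (-5*2 + 6*4)) = 151*(-100 + (-10 + 24)) = 151*(-100 + 14) = 151*(-86) = -12986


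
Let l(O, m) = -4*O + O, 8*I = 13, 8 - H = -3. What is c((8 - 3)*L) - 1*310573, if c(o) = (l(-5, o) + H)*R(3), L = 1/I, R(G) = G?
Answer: -310495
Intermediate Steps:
H = 11 (H = 8 - 1*(-3) = 8 + 3 = 11)
I = 13/8 (I = (⅛)*13 = 13/8 ≈ 1.6250)
L = 8/13 (L = 1/(13/8) = 8/13 ≈ 0.61539)
l(O, m) = -3*O
c(o) = 78 (c(o) = (-3*(-5) + 11)*3 = (15 + 11)*3 = 26*3 = 78)
c((8 - 3)*L) - 1*310573 = 78 - 1*310573 = 78 - 310573 = -310495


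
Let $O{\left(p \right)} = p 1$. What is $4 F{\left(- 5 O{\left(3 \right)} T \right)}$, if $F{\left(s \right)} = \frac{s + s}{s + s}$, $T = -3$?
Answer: $4$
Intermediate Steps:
$O{\left(p \right)} = p$
$F{\left(s \right)} = 1$ ($F{\left(s \right)} = \frac{2 s}{2 s} = 2 s \frac{1}{2 s} = 1$)
$4 F{\left(- 5 O{\left(3 \right)} T \right)} = 4 \cdot 1 = 4$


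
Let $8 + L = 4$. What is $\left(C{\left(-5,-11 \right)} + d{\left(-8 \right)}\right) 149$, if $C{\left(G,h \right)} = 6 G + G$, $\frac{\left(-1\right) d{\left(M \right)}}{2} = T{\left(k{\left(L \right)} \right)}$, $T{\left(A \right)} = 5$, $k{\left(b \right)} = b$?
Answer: $-6705$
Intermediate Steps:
$L = -4$ ($L = -8 + 4 = -4$)
$d{\left(M \right)} = -10$ ($d{\left(M \right)} = \left(-2\right) 5 = -10$)
$C{\left(G,h \right)} = 7 G$
$\left(C{\left(-5,-11 \right)} + d{\left(-8 \right)}\right) 149 = \left(7 \left(-5\right) - 10\right) 149 = \left(-35 - 10\right) 149 = \left(-45\right) 149 = -6705$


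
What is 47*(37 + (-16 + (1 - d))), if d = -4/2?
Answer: 1128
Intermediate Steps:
d = -2 (d = -4*1/2 = -2)
47*(37 + (-16 + (1 - d))) = 47*(37 + (-16 + (1 - 1*(-2)))) = 47*(37 + (-16 + (1 + 2))) = 47*(37 + (-16 + 3)) = 47*(37 - 13) = 47*24 = 1128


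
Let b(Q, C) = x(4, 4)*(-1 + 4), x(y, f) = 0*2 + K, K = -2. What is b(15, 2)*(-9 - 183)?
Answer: 1152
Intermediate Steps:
x(y, f) = -2 (x(y, f) = 0*2 - 2 = 0 - 2 = -2)
b(Q, C) = -6 (b(Q, C) = -2*(-1 + 4) = -2*3 = -6)
b(15, 2)*(-9 - 183) = -6*(-9 - 183) = -6*(-192) = 1152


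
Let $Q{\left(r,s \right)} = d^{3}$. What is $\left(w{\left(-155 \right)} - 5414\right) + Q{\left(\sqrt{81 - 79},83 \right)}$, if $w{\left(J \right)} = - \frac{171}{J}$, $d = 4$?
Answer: $- \frac{829079}{155} \approx -5348.9$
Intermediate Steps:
$Q{\left(r,s \right)} = 64$ ($Q{\left(r,s \right)} = 4^{3} = 64$)
$\left(w{\left(-155 \right)} - 5414\right) + Q{\left(\sqrt{81 - 79},83 \right)} = \left(- \frac{171}{-155} - 5414\right) + 64 = \left(\left(-171\right) \left(- \frac{1}{155}\right) - 5414\right) + 64 = \left(\frac{171}{155} - 5414\right) + 64 = - \frac{838999}{155} + 64 = - \frac{829079}{155}$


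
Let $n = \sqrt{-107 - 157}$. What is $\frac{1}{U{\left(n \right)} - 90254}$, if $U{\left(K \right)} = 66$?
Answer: $- \frac{1}{90188} \approx -1.1088 \cdot 10^{-5}$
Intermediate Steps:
$n = 2 i \sqrt{66}$ ($n = \sqrt{-264} = 2 i \sqrt{66} \approx 16.248 i$)
$\frac{1}{U{\left(n \right)} - 90254} = \frac{1}{66 - 90254} = \frac{1}{-90188} = - \frac{1}{90188}$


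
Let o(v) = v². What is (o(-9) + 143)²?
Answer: 50176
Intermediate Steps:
(o(-9) + 143)² = ((-9)² + 143)² = (81 + 143)² = 224² = 50176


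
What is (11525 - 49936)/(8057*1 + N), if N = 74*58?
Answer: -38411/12349 ≈ -3.1105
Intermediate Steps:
N = 4292
(11525 - 49936)/(8057*1 + N) = (11525 - 49936)/(8057*1 + 4292) = -38411/(8057 + 4292) = -38411/12349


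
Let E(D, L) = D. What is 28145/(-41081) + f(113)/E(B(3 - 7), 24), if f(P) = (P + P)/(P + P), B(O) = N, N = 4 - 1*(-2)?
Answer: -127789/246486 ≈ -0.51844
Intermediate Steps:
N = 6 (N = 4 + 2 = 6)
B(O) = 6
f(P) = 1 (f(P) = (2*P)/((2*P)) = (2*P)*(1/(2*P)) = 1)
28145/(-41081) + f(113)/E(B(3 - 7), 24) = 28145/(-41081) + 1/6 = 28145*(-1/41081) + 1*(⅙) = -28145/41081 + ⅙ = -127789/246486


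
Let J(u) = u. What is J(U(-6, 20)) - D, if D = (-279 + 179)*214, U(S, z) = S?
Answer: 21394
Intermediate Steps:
D = -21400 (D = -100*214 = -21400)
J(U(-6, 20)) - D = -6 - 1*(-21400) = -6 + 21400 = 21394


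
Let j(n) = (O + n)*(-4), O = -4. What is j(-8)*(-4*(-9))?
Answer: 1728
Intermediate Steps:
j(n) = 16 - 4*n (j(n) = (-4 + n)*(-4) = 16 - 4*n)
j(-8)*(-4*(-9)) = (16 - 4*(-8))*(-4*(-9)) = (16 + 32)*36 = 48*36 = 1728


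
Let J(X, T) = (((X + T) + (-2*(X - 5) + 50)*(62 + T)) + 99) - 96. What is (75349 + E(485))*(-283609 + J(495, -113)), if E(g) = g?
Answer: -17881202196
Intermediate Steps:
J(X, T) = 3 + T + X + (60 - 2*X)*(62 + T) (J(X, T) = (((T + X) + (-2*(-5 + X) + 50)*(62 + T)) + 99) - 96 = (((T + X) + ((10 - 2*X) + 50)*(62 + T)) + 99) - 96 = (((T + X) + (60 - 2*X)*(62 + T)) + 99) - 96 = ((T + X + (60 - 2*X)*(62 + T)) + 99) - 96 = (99 + T + X + (60 - 2*X)*(62 + T)) - 96 = 3 + T + X + (60 - 2*X)*(62 + T))
(75349 + E(485))*(-283609 + J(495, -113)) = (75349 + 485)*(-283609 + (3723 - 123*495 + 61*(-113) - 2*(-113)*495)) = 75834*(-283609 + (3723 - 60885 - 6893 + 111870)) = 75834*(-283609 + 47815) = 75834*(-235794) = -17881202196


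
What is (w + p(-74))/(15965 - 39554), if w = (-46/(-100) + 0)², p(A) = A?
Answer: 184471/58972500 ≈ 0.0031281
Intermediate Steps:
w = 529/2500 (w = (-46*(-1/100) + 0)² = (23/50 + 0)² = (23/50)² = 529/2500 ≈ 0.21160)
(w + p(-74))/(15965 - 39554) = (529/2500 - 74)/(15965 - 39554) = -184471/2500/(-23589) = -184471/2500*(-1/23589) = 184471/58972500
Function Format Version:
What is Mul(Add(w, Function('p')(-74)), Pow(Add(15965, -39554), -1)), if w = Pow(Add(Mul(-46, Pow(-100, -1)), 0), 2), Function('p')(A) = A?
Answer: Rational(184471, 58972500) ≈ 0.0031281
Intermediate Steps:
w = Rational(529, 2500) (w = Pow(Add(Mul(-46, Rational(-1, 100)), 0), 2) = Pow(Add(Rational(23, 50), 0), 2) = Pow(Rational(23, 50), 2) = Rational(529, 2500) ≈ 0.21160)
Mul(Add(w, Function('p')(-74)), Pow(Add(15965, -39554), -1)) = Mul(Add(Rational(529, 2500), -74), Pow(Add(15965, -39554), -1)) = Mul(Rational(-184471, 2500), Pow(-23589, -1)) = Mul(Rational(-184471, 2500), Rational(-1, 23589)) = Rational(184471, 58972500)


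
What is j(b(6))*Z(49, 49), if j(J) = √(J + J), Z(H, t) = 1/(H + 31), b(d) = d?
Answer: √3/40 ≈ 0.043301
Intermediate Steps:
Z(H, t) = 1/(31 + H)
j(J) = √2*√J (j(J) = √(2*J) = √2*√J)
j(b(6))*Z(49, 49) = (√2*√6)/(31 + 49) = (2*√3)/80 = (2*√3)*(1/80) = √3/40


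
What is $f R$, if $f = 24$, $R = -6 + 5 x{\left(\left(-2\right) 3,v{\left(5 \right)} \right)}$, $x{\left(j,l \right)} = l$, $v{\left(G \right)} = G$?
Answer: $456$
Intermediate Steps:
$R = 19$ ($R = -6 + 5 \cdot 5 = -6 + 25 = 19$)
$f R = 24 \cdot 19 = 456$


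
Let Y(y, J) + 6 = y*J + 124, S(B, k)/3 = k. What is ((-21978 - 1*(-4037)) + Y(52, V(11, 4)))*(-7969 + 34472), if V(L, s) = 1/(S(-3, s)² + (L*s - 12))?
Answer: -20783626097/44 ≈ -4.7236e+8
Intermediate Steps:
S(B, k) = 3*k
V(L, s) = 1/(-12 + 9*s² + L*s) (V(L, s) = 1/((3*s)² + (L*s - 12)) = 1/(9*s² + (-12 + L*s)) = 1/(-12 + 9*s² + L*s))
Y(y, J) = 118 + J*y (Y(y, J) = -6 + (y*J + 124) = -6 + (J*y + 124) = -6 + (124 + J*y) = 118 + J*y)
((-21978 - 1*(-4037)) + Y(52, V(11, 4)))*(-7969 + 34472) = ((-21978 - 1*(-4037)) + (118 + 52/(-12 + 9*4² + 11*4)))*(-7969 + 34472) = ((-21978 + 4037) + (118 + 52/(-12 + 9*16 + 44)))*26503 = (-17941 + (118 + 52/(-12 + 144 + 44)))*26503 = (-17941 + (118 + 52/176))*26503 = (-17941 + (118 + (1/176)*52))*26503 = (-17941 + (118 + 13/44))*26503 = (-17941 + 5205/44)*26503 = -784199/44*26503 = -20783626097/44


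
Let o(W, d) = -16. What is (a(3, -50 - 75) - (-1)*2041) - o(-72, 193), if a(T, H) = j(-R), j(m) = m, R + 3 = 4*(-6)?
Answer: 2084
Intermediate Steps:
R = -27 (R = -3 + 4*(-6) = -3 - 24 = -27)
a(T, H) = 27 (a(T, H) = -1*(-27) = 27)
(a(3, -50 - 75) - (-1)*2041) - o(-72, 193) = (27 - (-1)*2041) - 1*(-16) = (27 - 1*(-2041)) + 16 = (27 + 2041) + 16 = 2068 + 16 = 2084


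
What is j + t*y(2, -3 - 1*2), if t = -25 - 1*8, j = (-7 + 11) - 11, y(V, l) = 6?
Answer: -205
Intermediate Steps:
j = -7 (j = 4 - 11 = -7)
t = -33 (t = -25 - 8 = -33)
j + t*y(2, -3 - 1*2) = -7 - 33*6 = -7 - 198 = -205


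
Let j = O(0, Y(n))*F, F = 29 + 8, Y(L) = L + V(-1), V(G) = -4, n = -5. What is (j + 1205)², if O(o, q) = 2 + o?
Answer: 1635841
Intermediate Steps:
Y(L) = -4 + L (Y(L) = L - 4 = -4 + L)
F = 37
j = 74 (j = (2 + 0)*37 = 2*37 = 74)
(j + 1205)² = (74 + 1205)² = 1279² = 1635841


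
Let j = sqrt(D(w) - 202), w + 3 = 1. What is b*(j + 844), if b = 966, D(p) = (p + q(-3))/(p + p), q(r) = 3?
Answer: 815304 + 483*I*sqrt(809) ≈ 8.153e+5 + 13738.0*I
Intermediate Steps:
w = -2 (w = -3 + 1 = -2)
D(p) = (3 + p)/(2*p) (D(p) = (p + 3)/(p + p) = (3 + p)/((2*p)) = (3 + p)*(1/(2*p)) = (3 + p)/(2*p))
j = I*sqrt(809)/2 (j = sqrt((1/2)*(3 - 2)/(-2) - 202) = sqrt((1/2)*(-1/2)*1 - 202) = sqrt(-1/4 - 202) = sqrt(-809/4) = I*sqrt(809)/2 ≈ 14.221*I)
b*(j + 844) = 966*(I*sqrt(809)/2 + 844) = 966*(844 + I*sqrt(809)/2) = 815304 + 483*I*sqrt(809)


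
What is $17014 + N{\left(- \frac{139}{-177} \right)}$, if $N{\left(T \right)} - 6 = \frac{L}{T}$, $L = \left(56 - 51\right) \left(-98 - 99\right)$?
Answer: $\frac{2191435}{139} \approx 15766.0$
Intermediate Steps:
$L = -985$ ($L = 5 \left(-197\right) = -985$)
$N{\left(T \right)} = 6 - \frac{985}{T}$
$17014 + N{\left(- \frac{139}{-177} \right)} = 17014 + \left(6 - \frac{985}{\left(-139\right) \frac{1}{-177}}\right) = 17014 + \left(6 - \frac{985}{\left(-139\right) \left(- \frac{1}{177}\right)}\right) = 17014 + \left(6 - \frac{985}{\frac{139}{177}}\right) = 17014 + \left(6 - \frac{174345}{139}\right) = 17014 - \frac{173511}{139} = \frac{2191435}{139}$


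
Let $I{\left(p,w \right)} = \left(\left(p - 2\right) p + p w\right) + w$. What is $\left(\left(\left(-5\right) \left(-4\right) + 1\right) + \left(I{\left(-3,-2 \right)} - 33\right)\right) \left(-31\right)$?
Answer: $-217$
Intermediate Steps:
$I{\left(p,w \right)} = w + p w + p \left(-2 + p\right)$ ($I{\left(p,w \right)} = \left(\left(-2 + p\right) p + p w\right) + w = \left(p \left(-2 + p\right) + p w\right) + w = \left(p w + p \left(-2 + p\right)\right) + w = w + p w + p \left(-2 + p\right)$)
$\left(\left(\left(-5\right) \left(-4\right) + 1\right) + \left(I{\left(-3,-2 \right)} - 33\right)\right) \left(-31\right) = \left(\left(\left(-5\right) \left(-4\right) + 1\right) - 14\right) \left(-31\right) = \left(\left(20 + 1\right) + \left(\left(-2 + 9 + 6 + 6\right) - 33\right)\right) \left(-31\right) = \left(21 + \left(19 - 33\right)\right) \left(-31\right) = \left(21 - 14\right) \left(-31\right) = 7 \left(-31\right) = -217$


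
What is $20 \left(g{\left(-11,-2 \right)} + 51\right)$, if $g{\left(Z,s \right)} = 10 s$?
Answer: $620$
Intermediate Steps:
$20 \left(g{\left(-11,-2 \right)} + 51\right) = 20 \left(10 \left(-2\right) + 51\right) = 20 \left(-20 + 51\right) = 20 \cdot 31 = 620$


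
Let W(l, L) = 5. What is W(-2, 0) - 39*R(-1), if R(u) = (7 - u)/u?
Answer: 317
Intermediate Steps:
R(u) = (7 - u)/u
W(-2, 0) - 39*R(-1) = 5 - 39*(7 - 1*(-1))/(-1) = 5 - (-39)*(7 + 1) = 5 - (-39)*8 = 5 - 39*(-8) = 5 + 312 = 317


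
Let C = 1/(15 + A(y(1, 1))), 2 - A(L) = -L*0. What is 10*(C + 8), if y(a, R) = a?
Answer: 1370/17 ≈ 80.588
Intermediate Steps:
A(L) = 2 (A(L) = 2 - (-L)*0 = 2 - 1*0 = 2 + 0 = 2)
C = 1/17 (C = 1/(15 + 2) = 1/17 ≈ 0.058824)
10*(C + 8) = 10*(1/17 + 8) = 10*(137/17) = 1370/17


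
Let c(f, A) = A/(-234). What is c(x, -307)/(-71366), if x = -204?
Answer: -307/16699644 ≈ -1.8384e-5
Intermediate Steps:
c(f, A) = -A/234 (c(f, A) = A*(-1/234) = -A/234)
c(x, -307)/(-71366) = -1/234*(-307)/(-71366) = (307/234)*(-1/71366) = -307/16699644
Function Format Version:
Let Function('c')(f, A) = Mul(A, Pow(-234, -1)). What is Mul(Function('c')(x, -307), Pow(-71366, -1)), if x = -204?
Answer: Rational(-307, 16699644) ≈ -1.8384e-5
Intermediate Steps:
Function('c')(f, A) = Mul(Rational(-1, 234), A) (Function('c')(f, A) = Mul(A, Rational(-1, 234)) = Mul(Rational(-1, 234), A))
Mul(Function('c')(x, -307), Pow(-71366, -1)) = Mul(Mul(Rational(-1, 234), -307), Pow(-71366, -1)) = Mul(Rational(307, 234), Rational(-1, 71366)) = Rational(-307, 16699644)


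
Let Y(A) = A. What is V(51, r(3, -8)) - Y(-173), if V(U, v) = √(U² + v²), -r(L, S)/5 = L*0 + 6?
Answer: 173 + 3*√389 ≈ 232.17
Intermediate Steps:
r(L, S) = -30 (r(L, S) = -5*(L*0 + 6) = -5*(0 + 6) = -5*6 = -30)
V(51, r(3, -8)) - Y(-173) = √(51² + (-30)²) - 1*(-173) = √(2601 + 900) + 173 = √3501 + 173 = 3*√389 + 173 = 173 + 3*√389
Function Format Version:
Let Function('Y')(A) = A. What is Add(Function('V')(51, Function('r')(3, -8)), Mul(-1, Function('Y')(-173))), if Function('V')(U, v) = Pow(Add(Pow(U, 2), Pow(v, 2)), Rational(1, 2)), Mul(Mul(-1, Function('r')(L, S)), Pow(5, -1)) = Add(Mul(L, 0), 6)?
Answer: Add(173, Mul(3, Pow(389, Rational(1, 2)))) ≈ 232.17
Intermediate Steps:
Function('r')(L, S) = -30 (Function('r')(L, S) = Mul(-5, Add(Mul(L, 0), 6)) = Mul(-5, Add(0, 6)) = Mul(-5, 6) = -30)
Add(Function('V')(51, Function('r')(3, -8)), Mul(-1, Function('Y')(-173))) = Add(Pow(Add(Pow(51, 2), Pow(-30, 2)), Rational(1, 2)), Mul(-1, -173)) = Add(Pow(Add(2601, 900), Rational(1, 2)), 173) = Add(Pow(3501, Rational(1, 2)), 173) = Add(Mul(3, Pow(389, Rational(1, 2))), 173) = Add(173, Mul(3, Pow(389, Rational(1, 2))))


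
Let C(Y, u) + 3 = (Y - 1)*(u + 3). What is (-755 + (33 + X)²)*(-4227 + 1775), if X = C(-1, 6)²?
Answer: -549054292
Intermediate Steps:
C(Y, u) = -3 + (-1 + Y)*(3 + u) (C(Y, u) = -3 + (Y - 1)*(u + 3) = -3 + (-1 + Y)*(3 + u))
X = 441 (X = (-6 - 1*6 + 3*(-1) - 1*6)² = (-6 - 6 - 3 - 6)² = (-21)² = 441)
(-755 + (33 + X)²)*(-4227 + 1775) = (-755 + (33 + 441)²)*(-4227 + 1775) = (-755 + 474²)*(-2452) = (-755 + 224676)*(-2452) = 223921*(-2452) = -549054292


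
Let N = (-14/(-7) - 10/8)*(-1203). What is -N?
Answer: 3609/4 ≈ 902.25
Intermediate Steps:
N = -3609/4 (N = (-14*(-1/7) - 10*1/8)*(-1203) = (2 - 5/4)*(-1203) = (3/4)*(-1203) = -3609/4 ≈ -902.25)
-N = -1*(-3609/4) = 3609/4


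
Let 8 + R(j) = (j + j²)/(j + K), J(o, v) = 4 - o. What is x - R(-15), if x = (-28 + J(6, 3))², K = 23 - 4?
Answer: 1711/2 ≈ 855.50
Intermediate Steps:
K = 19
R(j) = -8 + (j + j²)/(19 + j) (R(j) = -8 + (j + j²)/(j + 19) = -8 + (j + j²)/(19 + j))
x = 900 (x = (-28 + (4 - 1*6))² = (-28 + (4 - 6))² = (-28 - 2)² = (-30)² = 900)
x - R(-15) = 900 - (-152 + (-15)² - 7*(-15))/(19 - 15) = 900 - (-152 + 225 + 105)/4 = 900 - 178/4 = 900 - 1*89/2 = 900 - 89/2 = 1711/2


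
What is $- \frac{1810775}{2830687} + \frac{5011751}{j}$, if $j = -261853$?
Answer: $- \frac{14660855269012}{741223883011} \approx -19.779$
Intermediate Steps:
$- \frac{1810775}{2830687} + \frac{5011751}{j} = - \frac{1810775}{2830687} + \frac{5011751}{-261853} = \left(-1810775\right) \frac{1}{2830687} + 5011751 \left(- \frac{1}{261853}\right) = - \frac{1810775}{2830687} - \frac{5011751}{261853} = - \frac{14660855269012}{741223883011}$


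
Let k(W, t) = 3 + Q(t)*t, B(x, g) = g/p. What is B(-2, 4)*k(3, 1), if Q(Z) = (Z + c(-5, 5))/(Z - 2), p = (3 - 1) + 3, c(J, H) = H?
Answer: -12/5 ≈ -2.4000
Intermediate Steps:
p = 5 (p = 2 + 3 = 5)
B(x, g) = g/5
Q(Z) = (5 + Z)/(-2 + Z) (Q(Z) = (Z + 5)/(Z - 2) = (5 + Z)/(-2 + Z))
k(W, t) = 3 + t*(5 + t)/(-2 + t) (k(W, t) = 3 + ((5 + t)/(-2 + t))*t = 3 + t*(5 + t)/(-2 + t))
B(-2, 4)*k(3, 1) = ((1/5)*4)*((-6 + 1**2 + 8*1)/(-2 + 1)) = 4*((-6 + 1 + 8)/(-1))/5 = 4*(-1*3)/5 = (4/5)*(-3) = -12/5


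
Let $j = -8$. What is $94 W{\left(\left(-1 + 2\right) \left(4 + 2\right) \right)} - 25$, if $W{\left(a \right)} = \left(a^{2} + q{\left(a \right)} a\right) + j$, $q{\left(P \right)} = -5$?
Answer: $-213$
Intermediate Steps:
$W{\left(a \right)} = -8 + a^{2} - 5 a$ ($W{\left(a \right)} = \left(a^{2} - 5 a\right) - 8 = -8 + a^{2} - 5 a$)
$94 W{\left(\left(-1 + 2\right) \left(4 + 2\right) \right)} - 25 = 94 \left(-8 + \left(\left(-1 + 2\right) \left(4 + 2\right)\right)^{2} - 5 \left(-1 + 2\right) \left(4 + 2\right)\right) - 25 = 94 \left(-8 + \left(1 \cdot 6\right)^{2} - 5 \cdot 1 \cdot 6\right) - 25 = 94 \left(-8 + 6^{2} - 30\right) - 25 = 94 \left(-8 + 36 - 30\right) - 25 = 94 \left(-2\right) - 25 = -188 - 25 = -213$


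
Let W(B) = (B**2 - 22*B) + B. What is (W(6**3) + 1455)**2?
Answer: 1898780625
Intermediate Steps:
W(B) = B**2 - 21*B
(W(6**3) + 1455)**2 = (6**3*(-21 + 6**3) + 1455)**2 = (216*(-21 + 216) + 1455)**2 = (216*195 + 1455)**2 = (42120 + 1455)**2 = 43575**2 = 1898780625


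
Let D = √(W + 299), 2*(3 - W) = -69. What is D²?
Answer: 673/2 ≈ 336.50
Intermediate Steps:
W = 75/2 (W = 3 - ½*(-69) = 3 + 69/2 = 75/2 ≈ 37.500)
D = √1346/2 (D = √(75/2 + 299) = √(673/2) = √1346/2 ≈ 18.344)
D² = (√1346/2)² = 673/2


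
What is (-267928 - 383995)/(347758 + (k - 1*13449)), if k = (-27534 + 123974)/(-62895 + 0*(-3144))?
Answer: -8200539417/4205253623 ≈ -1.9501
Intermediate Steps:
k = -19288/12579 (k = 96440/(-62895 + 0) = 96440/(-62895) = 96440*(-1/62895) = -19288/12579 ≈ -1.5333)
(-267928 - 383995)/(347758 + (k - 1*13449)) = (-267928 - 383995)/(347758 + (-19288/12579 - 1*13449)) = -651923/(347758 + (-19288/12579 - 13449)) = -651923/(347758 - 169194259/12579) = -651923/4205253623/12579 = -651923*12579/4205253623 = -8200539417/4205253623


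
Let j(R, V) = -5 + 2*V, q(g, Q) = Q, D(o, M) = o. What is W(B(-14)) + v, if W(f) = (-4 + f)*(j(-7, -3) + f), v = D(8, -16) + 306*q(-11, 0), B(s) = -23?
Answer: 926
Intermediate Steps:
v = 8 (v = 8 + 306*0 = 8 + 0 = 8)
W(f) = (-11 + f)*(-4 + f) (W(f) = (-4 + f)*((-5 + 2*(-3)) + f) = (-4 + f)*((-5 - 6) + f) = (-4 + f)*(-11 + f) = (-11 + f)*(-4 + f))
W(B(-14)) + v = (44 + (-23)² - 15*(-23)) + 8 = (44 + 529 + 345) + 8 = 918 + 8 = 926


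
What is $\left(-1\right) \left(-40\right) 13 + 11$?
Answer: $531$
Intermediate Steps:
$\left(-1\right) \left(-40\right) 13 + 11 = 40 \cdot 13 + 11 = 520 + 11 = 531$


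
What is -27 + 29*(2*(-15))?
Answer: -897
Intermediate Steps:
-27 + 29*(2*(-15)) = -27 + 29*(-30) = -27 - 870 = -897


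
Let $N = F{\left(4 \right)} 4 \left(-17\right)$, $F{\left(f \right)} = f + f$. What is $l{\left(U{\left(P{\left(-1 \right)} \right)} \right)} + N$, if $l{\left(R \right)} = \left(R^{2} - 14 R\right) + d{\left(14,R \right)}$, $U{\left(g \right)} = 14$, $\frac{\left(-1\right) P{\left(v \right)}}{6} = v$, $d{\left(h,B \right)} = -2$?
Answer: $-546$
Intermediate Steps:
$P{\left(v \right)} = - 6 v$
$F{\left(f \right)} = 2 f$
$l{\left(R \right)} = -2 + R^{2} - 14 R$ ($l{\left(R \right)} = \left(R^{2} - 14 R\right) - 2 = -2 + R^{2} - 14 R$)
$N = -544$ ($N = 2 \cdot 4 \cdot 4 \left(-17\right) = 8 \cdot 4 \left(-17\right) = 32 \left(-17\right) = -544$)
$l{\left(U{\left(P{\left(-1 \right)} \right)} \right)} + N = \left(-2 + 14^{2} - 196\right) - 544 = \left(-2 + 196 - 196\right) - 544 = -2 - 544 = -546$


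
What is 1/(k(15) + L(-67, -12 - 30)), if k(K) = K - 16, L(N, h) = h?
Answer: -1/43 ≈ -0.023256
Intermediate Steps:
k(K) = -16 + K
1/(k(15) + L(-67, -12 - 30)) = 1/((-16 + 15) + (-12 - 30)) = 1/(-1 - 42) = 1/(-43) = -1/43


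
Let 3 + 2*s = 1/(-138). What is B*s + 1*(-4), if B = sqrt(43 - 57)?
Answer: -4 - 415*I*sqrt(14)/276 ≈ -4.0 - 5.626*I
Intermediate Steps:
s = -415/276 (s = -3/2 + (1/2)/(-138) = -3/2 + (1/2)*(-1/138) = -3/2 - 1/276 = -415/276 ≈ -1.5036)
B = I*sqrt(14) (B = sqrt(-14) = I*sqrt(14) ≈ 3.7417*I)
B*s + 1*(-4) = (I*sqrt(14))*(-415/276) + 1*(-4) = -415*I*sqrt(14)/276 - 4 = -4 - 415*I*sqrt(14)/276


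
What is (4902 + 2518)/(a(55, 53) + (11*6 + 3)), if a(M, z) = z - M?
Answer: 7420/67 ≈ 110.75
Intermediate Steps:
(4902 + 2518)/(a(55, 53) + (11*6 + 3)) = (4902 + 2518)/((53 - 1*55) + (11*6 + 3)) = 7420/((53 - 55) + (66 + 3)) = 7420/(-2 + 69) = 7420/67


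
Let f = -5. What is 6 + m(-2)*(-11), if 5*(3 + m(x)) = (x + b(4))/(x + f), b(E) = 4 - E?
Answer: 1343/35 ≈ 38.371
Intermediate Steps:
m(x) = -3 + x/(5*(-5 + x)) (m(x) = -3 + ((x + (4 - 1*4))/(x - 5))/5 = -3 + ((x + (4 - 4))/(-5 + x))/5 = -3 + ((x + 0)/(-5 + x))/5 = -3 + (x/(-5 + x))/5 = -3 + x/(5*(-5 + x)))
6 + m(-2)*(-11) = 6 + ((75 - 14*(-2))/(5*(-5 - 2)))*(-11) = 6 + ((1/5)*(75 + 28)/(-7))*(-11) = 6 + ((1/5)*(-1/7)*103)*(-11) = 6 - 103/35*(-11) = 6 + 1133/35 = 1343/35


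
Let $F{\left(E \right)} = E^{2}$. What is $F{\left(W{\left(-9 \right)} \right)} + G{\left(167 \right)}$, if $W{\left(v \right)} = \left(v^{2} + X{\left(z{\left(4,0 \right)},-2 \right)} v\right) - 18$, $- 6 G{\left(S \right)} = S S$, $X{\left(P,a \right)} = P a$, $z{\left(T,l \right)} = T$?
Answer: $\frac{81461}{6} \approx 13577.0$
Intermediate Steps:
$G{\left(S \right)} = - \frac{S^{2}}{6}$ ($G{\left(S \right)} = - \frac{S S}{6} = - \frac{S^{2}}{6}$)
$W{\left(v \right)} = -18 + v^{2} - 8 v$ ($W{\left(v \right)} = \left(v^{2} + 4 \left(-2\right) v\right) - 18 = \left(v^{2} - 8 v\right) - 18 = -18 + v^{2} - 8 v$)
$F{\left(W{\left(-9 \right)} \right)} + G{\left(167 \right)} = \left(-18 + \left(-9\right)^{2} - -72\right)^{2} - \frac{167^{2}}{6} = \left(-18 + 81 + 72\right)^{2} - \frac{27889}{6} = 135^{2} - \frac{27889}{6} = 18225 - \frac{27889}{6} = \frac{81461}{6}$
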